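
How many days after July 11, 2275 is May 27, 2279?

Jul 11, 2275 → Jul 11, 2276: 366 days (Feb 29, 2276 is in that span).
Jul 11, 2276 → Jul 11, 2277: 365 days.
Jul 11, 2277 → Jul 11, 2278: 365 days.
Jul 11, 2278 → Aug 11, 2278: 31 days (July has 31).
Aug 11, 2278 → Sep 11, 2278: 31 days (August has 31).
Sep 11, 2278 → Oct 11, 2278: 30 days (September has 30).
Oct 11, 2278 → Nov 11, 2278: 31 days (October has 31).
Nov 11, 2278 → Dec 11, 2278: 30 days (November has 30).
Dec 11, 2278 → Jan 11, 2279: 31 days (December has 31).
Jan 11, 2279 → Feb 11, 2279: 31 days (January has 31).
Feb 11, 2279 → Mar 11, 2279: 28 days (February has 28).
Mar 11, 2279 → Apr 11, 2279: 31 days (March has 31).
Apr 11, 2279 → May 11, 2279: 30 days (April has 30).
May 11, 2279 → May 27, 2279: 16 days.
Total: 1416 days.

1416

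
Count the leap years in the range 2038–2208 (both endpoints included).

41

Multiples of 4 in [2038,2208]: 43.
Of those, multiples of 100: 2 (not leap unless ÷400).
Multiples of 400: 0.
Leap years = 43 − 2 + 0 = 41.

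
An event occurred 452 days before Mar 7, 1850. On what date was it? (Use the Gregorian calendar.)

December 10, 1848

−365 (one year) → Mar 7, 1849 (87 left).
−7 → Feb 28, 1849 (end of Feb, 28 days; 80 left).
−28 → Jan 31, 1849 (end of Jan, 31 days; 52 left).
−31 → Dec 31, 1848 (end of Dec, 31 days; 21 left).
−21 → Dec 10, 1848.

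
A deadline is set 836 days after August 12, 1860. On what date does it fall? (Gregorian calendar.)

November 26, 1862

+365 (one year) → Aug 12, 1861 (471 left).
+365 (one year) → Aug 12, 1862 (106 left).
Aug has 31 days: +20 → Sep 1, 1862 (86 left).
Sep has 30 days: +30 → Oct 1, 1862 (56 left).
Oct has 31 days: +31 → Nov 1, 1862 (25 left).
+25 → Nov 26, 1862.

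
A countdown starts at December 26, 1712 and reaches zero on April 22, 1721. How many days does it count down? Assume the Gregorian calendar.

3039

Dec 26, 1712 → Dec 26, 1713: 365 days.
Dec 26, 1713 → Dec 26, 1714: 365 days.
Dec 26, 1714 → Dec 26, 1715: 365 days.
Dec 26, 1715 → Dec 26, 1716: 366 days (Feb 29, 1716 is in that span).
Dec 26, 1716 → Dec 26, 1717: 365 days.
Dec 26, 1717 → Dec 26, 1718: 365 days.
Dec 26, 1718 → Dec 26, 1719: 365 days.
Dec 26, 1719 → Dec 26, 1720: 366 days (Feb 29, 1720 is in that span).
Dec 26, 1720 → Jan 26, 1721: 31 days (December has 31).
Jan 26, 1721 → Feb 26, 1721: 31 days (January has 31).
Feb 26, 1721 → Mar 26, 1721: 28 days (February has 28).
Mar 26, 1721 → Apr 22, 1721: 27 days.
Total: 3039 days.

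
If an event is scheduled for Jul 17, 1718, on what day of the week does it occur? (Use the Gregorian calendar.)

Doomsday rule: the anchor day for the 1700s is Sunday. For year 18: 18÷12 = 1 r 6, and 6÷4 = 1, so 1+6+1 = 8.
Sunday + 8 ≡ Monday — that's 1718's doomsday.
In July the doomsday date is Jul 11.
Jul 17 is 6 days after Jul 11; 6 mod 7 = 6, so Monday + 6 = Sunday.

Sunday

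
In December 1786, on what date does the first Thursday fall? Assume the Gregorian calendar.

December 7, 1786

December 1, 1786 is a Friday.
The first Thursday is therefore December 7 (6 days later).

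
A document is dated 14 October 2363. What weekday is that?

Doomsday rule: the anchor day for the 2300s is Wednesday. For year 63: 63÷12 = 5 r 3, and 3÷4 = 0, so 5+3+0 = 8.
Wednesday + 8 ≡ Thursday — that's 2363's doomsday.
In October the doomsday date is Oct 10.
Oct 14 is 4 days after Oct 10; 4 mod 7 = 4, so Thursday + 4 = Monday.

Monday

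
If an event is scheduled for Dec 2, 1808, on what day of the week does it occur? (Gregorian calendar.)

Doomsday rule: the anchor day for the 1800s is Friday. For year 08: 8÷12 = 0 r 8, and 8÷4 = 2, so 0+8+2 = 10.
Friday + 10 ≡ Monday — that's 1808's doomsday.
In December the doomsday date is Dec 12.
Dec 2 is 10 days before Dec 12; 10 mod 7 = 3, so Monday − 3 = Friday.

Friday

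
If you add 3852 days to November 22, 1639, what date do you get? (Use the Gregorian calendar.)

June 9, 1650

+366 (one year; includes Feb 29, 1640) → Nov 22, 1640 (3486 left).
+365 (one year) → Nov 22, 1641 (3121 left).
+365 (one year) → Nov 22, 1642 (2756 left).
+365 (one year) → Nov 22, 1643 (2391 left).
+366 (one year; includes Feb 29, 1644) → Nov 22, 1644 (2025 left).
+365 (one year) → Nov 22, 1645 (1660 left).
+365 (one year) → Nov 22, 1646 (1295 left).
+365 (one year) → Nov 22, 1647 (930 left).
+366 (one year; includes Feb 29, 1648) → Nov 22, 1648 (564 left).
+365 (one year) → Nov 22, 1649 (199 left).
Nov has 30 days: +9 → Dec 1, 1649 (190 left).
Dec has 31 days: +31 → Jan 1, 1650 (159 left).
Jan has 31 days: +31 → Feb 1, 1650 (128 left).
Feb has 28 days: +28 → Mar 1, 1650 (100 left).
Mar has 31 days: +31 → Apr 1, 1650 (69 left).
Apr has 30 days: +30 → May 1, 1650 (39 left).
May has 31 days: +31 → Jun 1, 1650 (8 left).
+8 → Jun 9, 1650.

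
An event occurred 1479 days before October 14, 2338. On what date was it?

September 26, 2334

−365 (one year) → Oct 14, 2337 (1114 left).
−365 (one year) → Oct 14, 2336 (749 left).
−366 (one year; includes Feb 29, 2336) → Oct 14, 2335 (383 left).
−14 → Sep 30, 2335 (end of Sep, 30 days; 369 left).
−30 → Aug 31, 2335 (end of Aug, 31 days; 339 left).
−31 → Jul 31, 2335 (end of Jul, 31 days; 308 left).
−31 → Jun 30, 2335 (end of Jun, 30 days; 277 left).
−30 → May 31, 2335 (end of May, 31 days; 247 left).
−31 → Apr 30, 2335 (end of Apr, 30 days; 216 left).
−30 → Mar 31, 2335 (end of Mar, 31 days; 186 left).
−31 → Feb 28, 2335 (end of Feb, 28 days; 155 left).
−28 → Jan 31, 2335 (end of Jan, 31 days; 127 left).
−31 → Dec 31, 2334 (end of Dec, 31 days; 96 left).
−31 → Nov 30, 2334 (end of Nov, 30 days; 65 left).
−30 → Oct 31, 2334 (end of Oct, 31 days; 35 left).
−31 → Sep 30, 2334 (end of Sep, 30 days; 4 left).
−4 → Sep 26, 2334.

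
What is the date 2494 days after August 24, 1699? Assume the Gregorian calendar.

+365 (one year) → Aug 24, 1700 (2129 left).
+365 (one year) → Aug 24, 1701 (1764 left).
+365 (one year) → Aug 24, 1702 (1399 left).
+365 (one year) → Aug 24, 1703 (1034 left).
+366 (one year; includes Feb 29, 1704) → Aug 24, 1704 (668 left).
+365 (one year) → Aug 24, 1705 (303 left).
Aug has 31 days: +8 → Sep 1, 1705 (295 left).
Sep has 30 days: +30 → Oct 1, 1705 (265 left).
Oct has 31 days: +31 → Nov 1, 1705 (234 left).
Nov has 30 days: +30 → Dec 1, 1705 (204 left).
Dec has 31 days: +31 → Jan 1, 1706 (173 left).
Jan has 31 days: +31 → Feb 1, 1706 (142 left).
Feb has 28 days: +28 → Mar 1, 1706 (114 left).
Mar has 31 days: +31 → Apr 1, 1706 (83 left).
Apr has 30 days: +30 → May 1, 1706 (53 left).
May has 31 days: +31 → Jun 1, 1706 (22 left).
+22 → Jun 23, 1706.

June 23, 1706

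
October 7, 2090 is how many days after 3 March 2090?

Mar 3, 2090 → Apr 3, 2090: 31 days (March has 31).
Apr 3, 2090 → May 3, 2090: 30 days (April has 30).
May 3, 2090 → Jun 3, 2090: 31 days (May has 31).
Jun 3, 2090 → Jul 3, 2090: 30 days (June has 30).
Jul 3, 2090 → Aug 3, 2090: 31 days (July has 31).
Aug 3, 2090 → Sep 3, 2090: 31 days (August has 31).
Sep 3, 2090 → Oct 3, 2090: 30 days (September has 30).
Oct 3, 2090 → Oct 7, 2090: 4 days.
Total: 218 days.

218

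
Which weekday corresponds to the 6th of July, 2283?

Friday

Doomsday rule: the anchor day for the 2200s is Friday. For year 83: 83÷12 = 6 r 11, and 11÷4 = 2, so 6+11+2 = 19.
Friday + 19 ≡ Wednesday — that's 2283's doomsday.
In July the doomsday date is Jul 11.
Jul 6 is 5 days before Jul 11; 5 mod 7 = 5, so Wednesday − 5 = Friday.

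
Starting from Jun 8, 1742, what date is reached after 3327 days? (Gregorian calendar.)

+365 (one year) → Jun 8, 1743 (2962 left).
+366 (one year; includes Feb 29, 1744) → Jun 8, 1744 (2596 left).
+365 (one year) → Jun 8, 1745 (2231 left).
+365 (one year) → Jun 8, 1746 (1866 left).
+365 (one year) → Jun 8, 1747 (1501 left).
+366 (one year; includes Feb 29, 1748) → Jun 8, 1748 (1135 left).
+365 (one year) → Jun 8, 1749 (770 left).
+365 (one year) → Jun 8, 1750 (405 left).
+365 (one year) → Jun 8, 1751 (40 left).
Jun has 30 days: +23 → Jul 1, 1751 (17 left).
+17 → Jul 18, 1751.

July 18, 1751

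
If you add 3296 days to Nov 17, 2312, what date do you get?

November 26, 2321

+365 (one year) → Nov 17, 2313 (2931 left).
+365 (one year) → Nov 17, 2314 (2566 left).
+365 (one year) → Nov 17, 2315 (2201 left).
+366 (one year; includes Feb 29, 2316) → Nov 17, 2316 (1835 left).
+365 (one year) → Nov 17, 2317 (1470 left).
+365 (one year) → Nov 17, 2318 (1105 left).
+365 (one year) → Nov 17, 2319 (740 left).
+366 (one year; includes Feb 29, 2320) → Nov 17, 2320 (374 left).
Nov has 30 days: +14 → Dec 1, 2320 (360 left).
Dec has 31 days: +31 → Jan 1, 2321 (329 left).
Jan has 31 days: +31 → Feb 1, 2321 (298 left).
Feb has 28 days: +28 → Mar 1, 2321 (270 left).
Mar has 31 days: +31 → Apr 1, 2321 (239 left).
Apr has 30 days: +30 → May 1, 2321 (209 left).
May has 31 days: +31 → Jun 1, 2321 (178 left).
Jun has 30 days: +30 → Jul 1, 2321 (148 left).
Jul has 31 days: +31 → Aug 1, 2321 (117 left).
Aug has 31 days: +31 → Sep 1, 2321 (86 left).
Sep has 30 days: +30 → Oct 1, 2321 (56 left).
Oct has 31 days: +31 → Nov 1, 2321 (25 left).
+25 → Nov 26, 2321.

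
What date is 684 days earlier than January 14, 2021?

−366 (one year; includes Feb 29, 2020) → Jan 14, 2020 (318 left).
−14 → Dec 31, 2019 (end of Dec, 31 days; 304 left).
−31 → Nov 30, 2019 (end of Nov, 30 days; 273 left).
−30 → Oct 31, 2019 (end of Oct, 31 days; 243 left).
−31 → Sep 30, 2019 (end of Sep, 30 days; 212 left).
−30 → Aug 31, 2019 (end of Aug, 31 days; 182 left).
−31 → Jul 31, 2019 (end of Jul, 31 days; 151 left).
−31 → Jun 30, 2019 (end of Jun, 30 days; 120 left).
−30 → May 31, 2019 (end of May, 31 days; 90 left).
−31 → Apr 30, 2019 (end of Apr, 30 days; 59 left).
−30 → Mar 31, 2019 (end of Mar, 31 days; 29 left).
−29 → Mar 2, 2019.

March 2, 2019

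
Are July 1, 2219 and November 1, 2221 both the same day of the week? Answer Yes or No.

From Jul 1, 2219 to Nov 1, 2221 is 854 days.
854 mod 7 = 0, so they are the same weekday.
(Jul 1, 2219 is a Thursday; Nov 1, 2221 is a Thursday.)

Yes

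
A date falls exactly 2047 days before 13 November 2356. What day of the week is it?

Nov 13, 2356 is a Tuesday.
2047 mod 7 = 3, so 2047 days before a Tuesday is Tuesday − 3 = Saturday.

Saturday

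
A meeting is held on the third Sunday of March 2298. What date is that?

March 20, 2298

March 1, 2298 is a Tuesday.
The first Sunday is therefore March 6 (5 days later).
The third Sunday is 6 + 2×7 = March 20.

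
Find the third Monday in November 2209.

November 1, 2209 is a Wednesday.
The first Monday is therefore November 6 (5 days later).
The third Monday is 6 + 2×7 = November 20.

November 20, 2209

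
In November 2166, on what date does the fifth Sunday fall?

November 30, 2166

November 1, 2166 is a Saturday.
The first Sunday is therefore November 2 (1 days later).
The fifth Sunday is 2 + 4×7 = November 30.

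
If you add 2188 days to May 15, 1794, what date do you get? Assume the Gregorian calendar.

+365 (one year) → May 15, 1795 (1823 left).
+366 (one year; includes Feb 29, 1796) → May 15, 1796 (1457 left).
+365 (one year) → May 15, 1797 (1092 left).
+365 (one year) → May 15, 1798 (727 left).
+365 (one year) → May 15, 1799 (362 left).
May has 31 days: +17 → Jun 1, 1799 (345 left).
Jun has 30 days: +30 → Jul 1, 1799 (315 left).
Jul has 31 days: +31 → Aug 1, 1799 (284 left).
Aug has 31 days: +31 → Sep 1, 1799 (253 left).
Sep has 30 days: +30 → Oct 1, 1799 (223 left).
Oct has 31 days: +31 → Nov 1, 1799 (192 left).
Nov has 30 days: +30 → Dec 1, 1799 (162 left).
Dec has 31 days: +31 → Jan 1, 1800 (131 left).
Jan has 31 days: +31 → Feb 1, 1800 (100 left).
Feb has 28 days: +28 → Mar 1, 1800 (72 left).
Mar has 31 days: +31 → Apr 1, 1800 (41 left).
Apr has 30 days: +30 → May 1, 1800 (11 left).
+11 → May 12, 1800.

May 12, 1800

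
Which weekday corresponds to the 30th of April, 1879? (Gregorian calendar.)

Doomsday rule: the anchor day for the 1800s is Friday. For year 79: 79÷12 = 6 r 7, and 7÷4 = 1, so 6+7+1 = 14.
Friday + 14 ≡ Friday — that's 1879's doomsday.
In April the doomsday date is Apr 4.
Apr 30 is 26 days after Apr 4; 26 mod 7 = 5, so Friday + 5 = Wednesday.

Wednesday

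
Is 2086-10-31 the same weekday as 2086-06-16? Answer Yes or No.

From Jun 16, 2086 to Oct 31, 2086 is 137 days.
137 mod 7 = 4, so they are different weekdays.
(Jun 16, 2086 is a Sunday; Oct 31, 2086 is a Thursday.)

No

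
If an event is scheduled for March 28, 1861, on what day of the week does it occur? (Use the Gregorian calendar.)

Doomsday rule: the anchor day for the 1800s is Friday. For year 61: 61÷12 = 5 r 1, and 1÷4 = 0, so 5+1+0 = 6.
Friday + 6 ≡ Thursday — that's 1861's doomsday.
In March the doomsday date is Mar 14.
Mar 28 is 14 days after Mar 14; 14 mod 7 = 0, so Thursday + 0 = Thursday.

Thursday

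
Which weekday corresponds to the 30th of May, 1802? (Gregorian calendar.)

Doomsday rule: the anchor day for the 1800s is Friday. For year 02: 2÷12 = 0 r 2, and 2÷4 = 0, so 0+2+0 = 2.
Friday + 2 ≡ Sunday — that's 1802's doomsday.
In May the doomsday date is May 9.
May 30 is 21 days after May 9; 21 mod 7 = 0, so Sunday + 0 = Sunday.

Sunday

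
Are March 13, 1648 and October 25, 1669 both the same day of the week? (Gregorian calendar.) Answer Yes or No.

Yes

From Mar 13, 1648 to Oct 25, 1669 is 7896 days.
7896 mod 7 = 0, so they are the same weekday.
(Mar 13, 1648 is a Friday; Oct 25, 1669 is a Friday.)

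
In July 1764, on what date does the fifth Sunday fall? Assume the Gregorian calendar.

July 29, 1764

July 1, 1764 is a Sunday.
The first Sunday is therefore July 1 (same day).
The fifth Sunday is 1 + 4×7 = July 29.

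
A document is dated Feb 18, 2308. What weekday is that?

Doomsday rule: the anchor day for the 2300s is Wednesday. For year 08: 8÷12 = 0 r 8, and 8÷4 = 2, so 0+8+2 = 10.
Wednesday + 10 ≡ Saturday — that's 2308's doomsday.
In February the doomsday date is Feb 29 (2308 is a leap year (divisible by 4)).
Feb 18 is 11 days before Feb 29; 11 mod 7 = 4, so Saturday − 4 = Tuesday.

Tuesday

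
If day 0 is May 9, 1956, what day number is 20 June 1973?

6251

May 9, 1956 → May 9, 1957: 365 days.
May 9, 1957 → May 9, 1958: 365 days.
May 9, 1958 → May 9, 1959: 365 days.
May 9, 1959 → May 9, 1960: 366 days (Feb 29, 1960 is in that span).
May 9, 1960 → May 9, 1961: 365 days.
May 9, 1961 → May 9, 1962: 365 days.
May 9, 1962 → May 9, 1963: 365 days.
May 9, 1963 → May 9, 1964: 366 days (Feb 29, 1964 is in that span).
May 9, 1964 → May 9, 1965: 365 days.
May 9, 1965 → May 9, 1966: 365 days.
May 9, 1966 → May 9, 1967: 365 days.
May 9, 1967 → May 9, 1968: 366 days (Feb 29, 1968 is in that span).
May 9, 1968 → May 9, 1969: 365 days.
May 9, 1969 → May 9, 1970: 365 days.
May 9, 1970 → May 9, 1971: 365 days.
May 9, 1971 → May 9, 1972: 366 days (Feb 29, 1972 is in that span).
May 9, 1972 → May 9, 1973: 365 days.
May 9, 1973 → Jun 9, 1973: 31 days (May has 31).
Jun 9, 1973 → Jun 20, 1973: 11 days.
Total: 6251 days.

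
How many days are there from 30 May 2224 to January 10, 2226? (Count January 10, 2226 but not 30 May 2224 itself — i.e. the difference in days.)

May 30, 2224 → May 30, 2225: 365 days.
May 30, 2225 → Jun 30, 2225: 31 days (May has 31).
Jun 30, 2225 → Jul 30, 2225: 30 days (June has 30).
Jul 30, 2225 → Aug 30, 2225: 31 days (July has 31).
Aug 30, 2225 → Sep 30, 2225: 31 days (August has 31).
Sep 30, 2225 → Oct 30, 2225: 30 days (September has 30).
Oct 30, 2225 → Nov 30, 2225: 31 days (October has 31).
Nov 30, 2225 → Dec 30, 2225: 30 days (November has 30).
Dec 30, 2225 → Jan 10, 2226: 11 days.
Total: 590 days.

590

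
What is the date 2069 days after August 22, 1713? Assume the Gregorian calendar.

+365 (one year) → Aug 22, 1714 (1704 left).
+365 (one year) → Aug 22, 1715 (1339 left).
+366 (one year; includes Feb 29, 1716) → Aug 22, 1716 (973 left).
+365 (one year) → Aug 22, 1717 (608 left).
+365 (one year) → Aug 22, 1718 (243 left).
Aug has 31 days: +10 → Sep 1, 1718 (233 left).
Sep has 30 days: +30 → Oct 1, 1718 (203 left).
Oct has 31 days: +31 → Nov 1, 1718 (172 left).
Nov has 30 days: +30 → Dec 1, 1718 (142 left).
Dec has 31 days: +31 → Jan 1, 1719 (111 left).
Jan has 31 days: +31 → Feb 1, 1719 (80 left).
Feb has 28 days: +28 → Mar 1, 1719 (52 left).
Mar has 31 days: +31 → Apr 1, 1719 (21 left).
+21 → Apr 22, 1719.

April 22, 1719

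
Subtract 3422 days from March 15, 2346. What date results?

October 31, 2336

−365 (one year) → Mar 15, 2345 (3057 left).
−365 (one year) → Mar 15, 2344 (2692 left).
−366 (one year; includes Feb 29, 2344) → Mar 15, 2343 (2326 left).
−365 (one year) → Mar 15, 2342 (1961 left).
−365 (one year) → Mar 15, 2341 (1596 left).
−365 (one year) → Mar 15, 2340 (1231 left).
−366 (one year; includes Feb 29, 2340) → Mar 15, 2339 (865 left).
−365 (one year) → Mar 15, 2338 (500 left).
−365 (one year) → Mar 15, 2337 (135 left).
−15 → Feb 28, 2337 (end of Feb, 28 days; 120 left).
−28 → Jan 31, 2337 (end of Jan, 31 days; 92 left).
−31 → Dec 31, 2336 (end of Dec, 31 days; 61 left).
−31 → Nov 30, 2336 (end of Nov, 30 days; 30 left).
−30 → Oct 31, 2336 (end of Oct, 31 days; 0 left).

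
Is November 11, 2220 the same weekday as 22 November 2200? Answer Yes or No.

From Nov 22, 2200 to Nov 11, 2220 is 7294 days.
7294 mod 7 = 0, so they are the same weekday.
(Nov 22, 2200 is a Saturday; Nov 11, 2220 is a Saturday.)

Yes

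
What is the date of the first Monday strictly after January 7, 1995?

Jan 7, 1995 is a Saturday.
From Saturday to the next Monday is 2 days.
Jan 7, 1995 + 2 = Jan 9, 1995.

January 9, 1995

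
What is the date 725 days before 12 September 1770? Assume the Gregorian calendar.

September 17, 1768

−365 (one year) → Sep 12, 1769 (360 left).
−12 → Aug 31, 1769 (end of Aug, 31 days; 348 left).
−31 → Jul 31, 1769 (end of Jul, 31 days; 317 left).
−31 → Jun 30, 1769 (end of Jun, 30 days; 286 left).
−30 → May 31, 1769 (end of May, 31 days; 256 left).
−31 → Apr 30, 1769 (end of Apr, 30 days; 225 left).
−30 → Mar 31, 1769 (end of Mar, 31 days; 195 left).
−31 → Feb 28, 1769 (end of Feb, 28 days; 164 left).
−28 → Jan 31, 1769 (end of Jan, 31 days; 136 left).
−31 → Dec 31, 1768 (end of Dec, 31 days; 105 left).
−31 → Nov 30, 1768 (end of Nov, 30 days; 74 left).
−30 → Oct 31, 1768 (end of Oct, 31 days; 44 left).
−31 → Sep 30, 1768 (end of Sep, 30 days; 13 left).
−13 → Sep 17, 1768.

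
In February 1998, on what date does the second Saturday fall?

February 14, 1998

February 1, 1998 is a Sunday.
The first Saturday is therefore February 7 (6 days later).
The second Saturday is 7 + 1×7 = February 14.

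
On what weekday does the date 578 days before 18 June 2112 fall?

First find the weekday of Jun 18, 2112. Doomsday rule: the anchor day for the 2100s is Sunday. For year 12: 12÷12 = 1 r 0, and 0÷4 = 0, so 1+0+0 = 1.
Sunday + 1 ≡ Monday — that's 2112's doomsday.
In June the doomsday date is Jun 6.
Jun 18 is 12 days after Jun 6; 12 mod 7 = 5, so Monday + 5 = Saturday.
578 mod 7 = 4, so 578 days before a Saturday is Saturday − 4 = Tuesday.

Tuesday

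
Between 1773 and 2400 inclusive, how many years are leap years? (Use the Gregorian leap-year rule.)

Multiples of 4 in [1773,2400]: 157.
Of those, multiples of 100: 7 (not leap unless ÷400).
Multiples of 400: 2.
Leap years = 157 − 7 + 2 = 152.

152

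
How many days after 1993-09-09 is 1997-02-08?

1248

Sep 9, 1993 → Sep 9, 1994: 365 days.
Sep 9, 1994 → Sep 9, 1995: 365 days.
Sep 9, 1995 → Sep 9, 1996: 366 days (Feb 29, 1996 is in that span).
Sep 9, 1996 → Oct 9, 1996: 30 days (September has 30).
Oct 9, 1996 → Nov 9, 1996: 31 days (October has 31).
Nov 9, 1996 → Dec 9, 1996: 30 days (November has 30).
Dec 9, 1996 → Jan 9, 1997: 31 days (December has 31).
Jan 9, 1997 → Feb 8, 1997: 30 days.
Total: 1248 days.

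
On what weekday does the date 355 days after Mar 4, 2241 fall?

Tuesday

Mar 4, 2241 is a Thursday.
355 mod 7 = 5, so 355 days after a Thursday is Thursday + 5 = Tuesday.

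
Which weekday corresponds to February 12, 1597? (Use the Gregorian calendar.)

Doomsday rule: the anchor day for the 1500s is Wednesday. For year 97: 97÷12 = 8 r 1, and 1÷4 = 0, so 8+1+0 = 9.
Wednesday + 9 ≡ Friday — that's 1597's doomsday.
In February the doomsday date is Feb 28 (1597 is not a leap year).
Feb 12 is 16 days before Feb 28; 16 mod 7 = 2, so Friday − 2 = Wednesday.

Wednesday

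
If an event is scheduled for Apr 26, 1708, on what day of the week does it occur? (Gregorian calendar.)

Thursday

Doomsday rule: the anchor day for the 1700s is Sunday. For year 08: 8÷12 = 0 r 8, and 8÷4 = 2, so 0+8+2 = 10.
Sunday + 10 ≡ Wednesday — that's 1708's doomsday.
In April the doomsday date is Apr 4.
Apr 26 is 22 days after Apr 4; 22 mod 7 = 1, so Wednesday + 1 = Thursday.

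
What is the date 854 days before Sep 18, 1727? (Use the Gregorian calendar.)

−365 (one year) → Sep 18, 1726 (489 left).
−365 (one year) → Sep 18, 1725 (124 left).
−18 → Aug 31, 1725 (end of Aug, 31 days; 106 left).
−31 → Jul 31, 1725 (end of Jul, 31 days; 75 left).
−31 → Jun 30, 1725 (end of Jun, 30 days; 44 left).
−30 → May 31, 1725 (end of May, 31 days; 14 left).
−14 → May 17, 1725.

May 17, 1725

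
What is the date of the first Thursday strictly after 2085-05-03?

May 3, 2085 is a Thursday.
From Thursday to the next Thursday is 7 days.
May 3, 2085 + 7 = May 10, 2085.

May 10, 2085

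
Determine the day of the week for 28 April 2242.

Doomsday rule: the anchor day for the 2200s is Friday. For year 42: 42÷12 = 3 r 6, and 6÷4 = 1, so 3+6+1 = 10.
Friday + 10 ≡ Monday — that's 2242's doomsday.
In April the doomsday date is Apr 4.
Apr 28 is 24 days after Apr 4; 24 mod 7 = 3, so Monday + 3 = Thursday.

Thursday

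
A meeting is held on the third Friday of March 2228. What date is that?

March 21, 2228

March 1, 2228 is a Saturday.
The first Friday is therefore March 7 (6 days later).
The third Friday is 7 + 2×7 = March 21.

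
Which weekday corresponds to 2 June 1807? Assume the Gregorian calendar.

Tuesday

Doomsday rule: the anchor day for the 1800s is Friday. For year 07: 7÷12 = 0 r 7, and 7÷4 = 1, so 0+7+1 = 8.
Friday + 8 ≡ Saturday — that's 1807's doomsday.
In June the doomsday date is Jun 6.
Jun 2 is 4 days before Jun 6; 4 mod 7 = 4, so Saturday − 4 = Tuesday.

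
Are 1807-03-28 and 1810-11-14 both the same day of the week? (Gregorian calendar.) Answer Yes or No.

No

From Mar 28, 1807 to Nov 14, 1810 is 1327 days.
1327 mod 7 = 4, so they are different weekdays.
(Mar 28, 1807 is a Saturday; Nov 14, 1810 is a Wednesday.)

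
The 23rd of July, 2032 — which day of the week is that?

Doomsday rule: the anchor day for the 2000s is Tuesday. For year 32: 32÷12 = 2 r 8, and 8÷4 = 2, so 2+8+2 = 12.
Tuesday + 12 ≡ Sunday — that's 2032's doomsday.
In July the doomsday date is Jul 11.
Jul 23 is 12 days after Jul 11; 12 mod 7 = 5, so Sunday + 5 = Friday.

Friday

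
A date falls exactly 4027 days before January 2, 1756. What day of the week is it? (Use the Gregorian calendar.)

Wednesday

First find the weekday of Jan 2, 1756. Doomsday rule: the anchor day for the 1700s is Sunday. For year 56: 56÷12 = 4 r 8, and 8÷4 = 2, so 4+8+2 = 14.
Sunday + 14 ≡ Sunday — that's 1756's doomsday.
In January the doomsday date is Jan 4 (1756 is a leap year (divisible by 4)).
Jan 2 is 2 days before Jan 4; 2 mod 7 = 2, so Sunday − 2 = Friday.
4027 mod 7 = 2, so 4027 days before a Friday is Friday − 2 = Wednesday.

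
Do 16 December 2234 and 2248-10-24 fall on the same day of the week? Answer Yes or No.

From Dec 16, 2234 to Oct 24, 2248 is 5061 days.
5061 mod 7 = 0, so they are the same weekday.
(Dec 16, 2234 is a Tuesday; Oct 24, 2248 is a Tuesday.)

Yes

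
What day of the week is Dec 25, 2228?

Doomsday rule: the anchor day for the 2200s is Friday. For year 28: 28÷12 = 2 r 4, and 4÷4 = 1, so 2+4+1 = 7.
Friday + 7 ≡ Friday — that's 2228's doomsday.
In December the doomsday date is Dec 12.
Dec 25 is 13 days after Dec 12; 13 mod 7 = 6, so Friday + 6 = Thursday.

Thursday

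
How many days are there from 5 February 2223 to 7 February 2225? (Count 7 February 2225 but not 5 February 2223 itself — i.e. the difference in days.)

Feb 5, 2223 → Feb 5, 2224: 365 days.
Feb 5, 2224 → Mar 5, 2224: 29 days (February has 29).
Mar 5, 2224 → Apr 5, 2224: 31 days (March has 31).
Apr 5, 2224 → May 5, 2224: 30 days (April has 30).
May 5, 2224 → Jun 5, 2224: 31 days (May has 31).
Jun 5, 2224 → Jul 5, 2224: 30 days (June has 30).
Jul 5, 2224 → Aug 5, 2224: 31 days (July has 31).
Aug 5, 2224 → Sep 5, 2224: 31 days (August has 31).
Sep 5, 2224 → Oct 5, 2224: 30 days (September has 30).
Oct 5, 2224 → Nov 5, 2224: 31 days (October has 31).
Nov 5, 2224 → Dec 5, 2224: 30 days (November has 30).
Dec 5, 2224 → Jan 5, 2225: 31 days (December has 31).
Jan 5, 2225 → Feb 5, 2225: 31 days (January has 31).
Feb 5, 2225 → Feb 7, 2225: 2 days.
Total: 733 days.

733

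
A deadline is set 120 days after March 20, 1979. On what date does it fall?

July 18, 1979

Mar has 31 days: +12 → Apr 1, 1979 (108 left).
Apr has 30 days: +30 → May 1, 1979 (78 left).
May has 31 days: +31 → Jun 1, 1979 (47 left).
Jun has 30 days: +30 → Jul 1, 1979 (17 left).
+17 → Jul 18, 1979.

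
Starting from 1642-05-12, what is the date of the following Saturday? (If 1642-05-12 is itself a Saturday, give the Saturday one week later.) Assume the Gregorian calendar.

May 17, 1642

May 12, 1642 is a Monday.
From Monday to the next Saturday is 5 days.
May 12, 1642 + 5 = May 17, 1642.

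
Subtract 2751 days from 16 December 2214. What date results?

June 5, 2207

−365 (one year) → Dec 16, 2213 (2386 left).
−365 (one year) → Dec 16, 2212 (2021 left).
−366 (one year; includes Feb 29, 2212) → Dec 16, 2211 (1655 left).
−365 (one year) → Dec 16, 2210 (1290 left).
−365 (one year) → Dec 16, 2209 (925 left).
−365 (one year) → Dec 16, 2208 (560 left).
−366 (one year; includes Feb 29, 2208) → Dec 16, 2207 (194 left).
−16 → Nov 30, 2207 (end of Nov, 30 days; 178 left).
−30 → Oct 31, 2207 (end of Oct, 31 days; 148 left).
−31 → Sep 30, 2207 (end of Sep, 30 days; 117 left).
−30 → Aug 31, 2207 (end of Aug, 31 days; 87 left).
−31 → Jul 31, 2207 (end of Jul, 31 days; 56 left).
−31 → Jun 30, 2207 (end of Jun, 30 days; 25 left).
−25 → Jun 5, 2207.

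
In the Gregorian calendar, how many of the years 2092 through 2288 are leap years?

48

Multiples of 4 in [2092,2288]: 50.
Of those, multiples of 100: 2 (not leap unless ÷400).
Multiples of 400: 0.
Leap years = 50 − 2 + 0 = 48.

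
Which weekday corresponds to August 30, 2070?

Saturday

Doomsday rule: the anchor day for the 2000s is Tuesday. For year 70: 70÷12 = 5 r 10, and 10÷4 = 2, so 5+10+2 = 17.
Tuesday + 17 ≡ Friday — that's 2070's doomsday.
In August the doomsday date is Aug 8.
Aug 30 is 22 days after Aug 8; 22 mod 7 = 1, so Friday + 1 = Saturday.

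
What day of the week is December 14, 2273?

Doomsday rule: the anchor day for the 2200s is Friday. For year 73: 73÷12 = 6 r 1, and 1÷4 = 0, so 6+1+0 = 7.
Friday + 7 ≡ Friday — that's 2273's doomsday.
In December the doomsday date is Dec 12.
Dec 14 is 2 days after Dec 12; 2 mod 7 = 2, so Friday + 2 = Sunday.

Sunday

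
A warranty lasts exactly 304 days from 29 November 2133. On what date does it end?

September 29, 2134

Nov has 30 days: +2 → Dec 1, 2133 (302 left).
Dec has 31 days: +31 → Jan 1, 2134 (271 left).
Jan has 31 days: +31 → Feb 1, 2134 (240 left).
Feb has 28 days: +28 → Mar 1, 2134 (212 left).
Mar has 31 days: +31 → Apr 1, 2134 (181 left).
Apr has 30 days: +30 → May 1, 2134 (151 left).
May has 31 days: +31 → Jun 1, 2134 (120 left).
Jun has 30 days: +30 → Jul 1, 2134 (90 left).
Jul has 31 days: +31 → Aug 1, 2134 (59 left).
Aug has 31 days: +31 → Sep 1, 2134 (28 left).
+28 → Sep 29, 2134.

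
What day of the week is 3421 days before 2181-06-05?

Thursday

Jun 5, 2181 is a Tuesday.
3421 mod 7 = 5, so 3421 days before a Tuesday is Tuesday − 5 = Thursday.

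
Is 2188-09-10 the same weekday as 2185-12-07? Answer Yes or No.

Yes

From Dec 7, 2185 to Sep 10, 2188 is 1008 days.
1008 mod 7 = 0, so they are the same weekday.
(Dec 7, 2185 is a Wednesday; Sep 10, 2188 is a Wednesday.)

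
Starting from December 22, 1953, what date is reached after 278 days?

Dec has 31 days: +10 → Jan 1, 1954 (268 left).
Jan has 31 days: +31 → Feb 1, 1954 (237 left).
Feb has 28 days: +28 → Mar 1, 1954 (209 left).
Mar has 31 days: +31 → Apr 1, 1954 (178 left).
Apr has 30 days: +30 → May 1, 1954 (148 left).
May has 31 days: +31 → Jun 1, 1954 (117 left).
Jun has 30 days: +30 → Jul 1, 1954 (87 left).
Jul has 31 days: +31 → Aug 1, 1954 (56 left).
Aug has 31 days: +31 → Sep 1, 1954 (25 left).
+25 → Sep 26, 1954.

September 26, 1954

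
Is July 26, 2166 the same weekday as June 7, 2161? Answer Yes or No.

No

From Jun 7, 2161 to Jul 26, 2166 is 1875 days.
1875 mod 7 = 6, so they are different weekdays.
(Jun 7, 2161 is a Sunday; Jul 26, 2166 is a Saturday.)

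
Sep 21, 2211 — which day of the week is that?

Saturday

Doomsday rule: the anchor day for the 2200s is Friday. For year 11: 11÷12 = 0 r 11, and 11÷4 = 2, so 0+11+2 = 13.
Friday + 13 ≡ Thursday — that's 2211's doomsday.
In September the doomsday date is Sep 5.
Sep 21 is 16 days after Sep 5; 16 mod 7 = 2, so Thursday + 2 = Saturday.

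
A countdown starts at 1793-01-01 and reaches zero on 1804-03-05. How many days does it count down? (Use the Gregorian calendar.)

Jan 1, 1793 → Jan 1, 1794: 365 days.
Jan 1, 1794 → Jan 1, 1795: 365 days.
Jan 1, 1795 → Jan 1, 1796: 365 days.
Jan 1, 1796 → Jan 1, 1797: 366 days (Feb 29, 1796 is in that span).
Jan 1, 1797 → Jan 1, 1798: 365 days.
Jan 1, 1798 → Jan 1, 1799: 365 days.
Jan 1, 1799 → Jan 1, 1800: 365 days.
Jan 1, 1800 → Jan 1, 1801: 365 days.
Jan 1, 1801 → Jan 1, 1802: 365 days.
Jan 1, 1802 → Jan 1, 1803: 365 days.
Jan 1, 1803 → Jan 1, 1804: 365 days.
Jan 1, 1804 → Feb 1, 1804: 31 days (January has 31).
Feb 1, 1804 → Mar 1, 1804: 29 days (February has 29).
Mar 1, 1804 → Mar 5, 1804: 4 days.
Total: 4080 days.

4080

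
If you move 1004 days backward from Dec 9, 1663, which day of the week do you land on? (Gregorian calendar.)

First find the weekday of Dec 9, 1663. Doomsday rule: the anchor day for the 1600s is Tuesday. For year 63: 63÷12 = 5 r 3, and 3÷4 = 0, so 5+3+0 = 8.
Tuesday + 8 ≡ Wednesday — that's 1663's doomsday.
In December the doomsday date is Dec 12.
Dec 9 is 3 days before Dec 12; 3 mod 7 = 3, so Wednesday − 3 = Sunday.
1004 mod 7 = 3, so 1004 days before a Sunday is Sunday − 3 = Thursday.

Thursday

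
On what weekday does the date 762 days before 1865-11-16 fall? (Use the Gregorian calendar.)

Friday

First find the weekday of Nov 16, 1865. Doomsday rule: the anchor day for the 1800s is Friday. For year 65: 65÷12 = 5 r 5, and 5÷4 = 1, so 5+5+1 = 11.
Friday + 11 ≡ Tuesday — that's 1865's doomsday.
In November the doomsday date is Nov 7.
Nov 16 is 9 days after Nov 7; 9 mod 7 = 2, so Tuesday + 2 = Thursday.
762 mod 7 = 6, so 762 days before a Thursday is Thursday − 6 = Friday.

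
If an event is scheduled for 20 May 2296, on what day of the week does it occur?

Doomsday rule: the anchor day for the 2200s is Friday. For year 96: 96÷12 = 8 r 0, and 0÷4 = 0, so 8+0+0 = 8.
Friday + 8 ≡ Saturday — that's 2296's doomsday.
In May the doomsday date is May 9.
May 20 is 11 days after May 9; 11 mod 7 = 4, so Saturday + 4 = Wednesday.

Wednesday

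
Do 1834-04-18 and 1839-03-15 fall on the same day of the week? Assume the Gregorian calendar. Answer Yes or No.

Yes

From Apr 18, 1834 to Mar 15, 1839 is 1792 days.
1792 mod 7 = 0, so they are the same weekday.
(Apr 18, 1834 is a Friday; Mar 15, 1839 is a Friday.)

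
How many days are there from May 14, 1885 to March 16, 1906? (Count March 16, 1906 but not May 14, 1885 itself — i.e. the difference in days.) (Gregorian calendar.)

7610

May 14, 1885 → May 14, 1886: 365 days.
May 14, 1886 → May 14, 1887: 365 days.
May 14, 1887 → May 14, 1888: 366 days (Feb 29, 1888 is in that span).
May 14, 1888 → May 14, 1889: 365 days.
May 14, 1889 → May 14, 1890: 365 days.
May 14, 1890 → May 14, 1891: 365 days.
May 14, 1891 → May 14, 1892: 366 days (Feb 29, 1892 is in that span).
May 14, 1892 → May 14, 1893: 365 days.
May 14, 1893 → May 14, 1894: 365 days.
May 14, 1894 → May 14, 1895: 365 days.
May 14, 1895 → May 14, 1896: 366 days (Feb 29, 1896 is in that span).
May 14, 1896 → May 14, 1897: 365 days.
May 14, 1897 → May 14, 1898: 365 days.
May 14, 1898 → May 14, 1899: 365 days.
May 14, 1899 → May 14, 1900: 365 days.
May 14, 1900 → May 14, 1901: 365 days.
May 14, 1901 → May 14, 1902: 365 days.
May 14, 1902 → May 14, 1903: 365 days.
May 14, 1903 → May 14, 1904: 366 days (Feb 29, 1904 is in that span).
May 14, 1904 → May 14, 1905: 365 days.
May 14, 1905 → Jun 14, 1905: 31 days (May has 31).
Jun 14, 1905 → Jul 14, 1905: 30 days (June has 30).
Jul 14, 1905 → Aug 14, 1905: 31 days (July has 31).
Aug 14, 1905 → Sep 14, 1905: 31 days (August has 31).
Sep 14, 1905 → Oct 14, 1905: 30 days (September has 30).
Oct 14, 1905 → Nov 14, 1905: 31 days (October has 31).
Nov 14, 1905 → Dec 14, 1905: 30 days (November has 30).
Dec 14, 1905 → Jan 14, 1906: 31 days (December has 31).
Jan 14, 1906 → Feb 14, 1906: 31 days (January has 31).
Feb 14, 1906 → Mar 14, 1906: 28 days (February has 28).
Mar 14, 1906 → Mar 16, 1906: 2 days.
Total: 7610 days.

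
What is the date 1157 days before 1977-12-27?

October 27, 1974

−365 (one year) → Dec 27, 1976 (792 left).
−366 (one year; includes Feb 29, 1976) → Dec 27, 1975 (426 left).
−365 (one year) → Dec 27, 1974 (61 left).
−27 → Nov 30, 1974 (end of Nov, 30 days; 34 left).
−30 → Oct 31, 1974 (end of Oct, 31 days; 4 left).
−4 → Oct 27, 1974.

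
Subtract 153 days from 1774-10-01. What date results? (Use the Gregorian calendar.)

May 1, 1774

−1 → Sep 30, 1774 (end of Sep, 30 days; 152 left).
−30 → Aug 31, 1774 (end of Aug, 31 days; 122 left).
−31 → Jul 31, 1774 (end of Jul, 31 days; 91 left).
−31 → Jun 30, 1774 (end of Jun, 30 days; 60 left).
−30 → May 31, 1774 (end of May, 31 days; 30 left).
−30 → May 1, 1774.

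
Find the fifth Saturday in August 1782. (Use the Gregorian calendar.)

August 1, 1782 is a Thursday.
The first Saturday is therefore August 3 (2 days later).
The fifth Saturday is 3 + 4×7 = August 31.

August 31, 1782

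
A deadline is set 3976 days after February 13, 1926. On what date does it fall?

+365 (one year) → Feb 13, 1927 (3611 left).
+365 (one year) → Feb 13, 1928 (3246 left).
+366 (one year; includes Feb 29, 1928) → Feb 13, 1929 (2880 left).
+365 (one year) → Feb 13, 1930 (2515 left).
+365 (one year) → Feb 13, 1931 (2150 left).
+365 (one year) → Feb 13, 1932 (1785 left).
+366 (one year; includes Feb 29, 1932) → Feb 13, 1933 (1419 left).
+365 (one year) → Feb 13, 1934 (1054 left).
+365 (one year) → Feb 13, 1935 (689 left).
+365 (one year) → Feb 13, 1936 (324 left).
Feb has 29 days: +17 → Mar 1, 1936 (307 left).
Mar has 31 days: +31 → Apr 1, 1936 (276 left).
Apr has 30 days: +30 → May 1, 1936 (246 left).
May has 31 days: +31 → Jun 1, 1936 (215 left).
Jun has 30 days: +30 → Jul 1, 1936 (185 left).
Jul has 31 days: +31 → Aug 1, 1936 (154 left).
Aug has 31 days: +31 → Sep 1, 1936 (123 left).
Sep has 30 days: +30 → Oct 1, 1936 (93 left).
Oct has 31 days: +31 → Nov 1, 1936 (62 left).
Nov has 30 days: +30 → Dec 1, 1936 (32 left).
Dec has 31 days: +31 → Jan 1, 1937 (1 left).
+1 → Jan 2, 1937.

January 2, 1937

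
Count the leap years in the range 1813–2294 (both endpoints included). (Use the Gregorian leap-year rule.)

117

Multiples of 4 in [1813,2294]: 120.
Of those, multiples of 100: 4 (not leap unless ÷400).
Multiples of 400: 1.
Leap years = 120 − 4 + 1 = 117.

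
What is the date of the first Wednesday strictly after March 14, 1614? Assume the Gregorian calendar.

Mar 14, 1614 is a Friday.
From Friday to the next Wednesday is 5 days.
Mar 14, 1614 + 5 = Mar 19, 1614.

March 19, 1614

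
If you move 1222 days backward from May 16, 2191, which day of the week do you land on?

Thursday

First find the weekday of May 16, 2191. Doomsday rule: the anchor day for the 2100s is Sunday. For year 91: 91÷12 = 7 r 7, and 7÷4 = 1, so 7+7+1 = 15.
Sunday + 15 ≡ Monday — that's 2191's doomsday.
In May the doomsday date is May 9.
May 16 is 7 days after May 9; 7 mod 7 = 0, so Monday + 0 = Monday.
1222 mod 7 = 4, so 1222 days before a Monday is Monday − 4 = Thursday.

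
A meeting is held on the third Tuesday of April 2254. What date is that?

April 18, 2254

April 1, 2254 is a Saturday.
The first Tuesday is therefore April 4 (3 days later).
The third Tuesday is 4 + 2×7 = April 18.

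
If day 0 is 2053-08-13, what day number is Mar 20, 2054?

219

Aug 13, 2053 → Sep 13, 2053: 31 days (August has 31).
Sep 13, 2053 → Oct 13, 2053: 30 days (September has 30).
Oct 13, 2053 → Nov 13, 2053: 31 days (October has 31).
Nov 13, 2053 → Dec 13, 2053: 30 days (November has 30).
Dec 13, 2053 → Jan 13, 2054: 31 days (December has 31).
Jan 13, 2054 → Feb 13, 2054: 31 days (January has 31).
Feb 13, 2054 → Mar 13, 2054: 28 days (February has 28).
Mar 13, 2054 → Mar 20, 2054: 7 days.
Total: 219 days.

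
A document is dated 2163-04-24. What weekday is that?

Doomsday rule: the anchor day for the 2100s is Sunday. For year 63: 63÷12 = 5 r 3, and 3÷4 = 0, so 5+3+0 = 8.
Sunday + 8 ≡ Monday — that's 2163's doomsday.
In April the doomsday date is Apr 4.
Apr 24 is 20 days after Apr 4; 20 mod 7 = 6, so Monday + 6 = Sunday.

Sunday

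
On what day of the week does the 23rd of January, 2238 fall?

Doomsday rule: the anchor day for the 2200s is Friday. For year 38: 38÷12 = 3 r 2, and 2÷4 = 0, so 3+2+0 = 5.
Friday + 5 ≡ Wednesday — that's 2238's doomsday.
In January the doomsday date is Jan 3 (2238 is not a leap year).
Jan 23 is 20 days after Jan 3; 20 mod 7 = 6, so Wednesday + 6 = Tuesday.

Tuesday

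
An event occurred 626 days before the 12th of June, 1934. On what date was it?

−365 (one year) → Jun 12, 1933 (261 left).
−12 → May 31, 1933 (end of May, 31 days; 249 left).
−31 → Apr 30, 1933 (end of Apr, 30 days; 218 left).
−30 → Mar 31, 1933 (end of Mar, 31 days; 188 left).
−31 → Feb 28, 1933 (end of Feb, 28 days; 157 left).
−28 → Jan 31, 1933 (end of Jan, 31 days; 129 left).
−31 → Dec 31, 1932 (end of Dec, 31 days; 98 left).
−31 → Nov 30, 1932 (end of Nov, 30 days; 67 left).
−30 → Oct 31, 1932 (end of Oct, 31 days; 37 left).
−31 → Sep 30, 1932 (end of Sep, 30 days; 6 left).
−6 → Sep 24, 1932.

September 24, 1932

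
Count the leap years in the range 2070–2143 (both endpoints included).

17

Multiples of 4 in [2070,2143]: 18.
Of those, multiples of 100: 1 (not leap unless ÷400).
Multiples of 400: 0.
Leap years = 18 − 1 + 0 = 17.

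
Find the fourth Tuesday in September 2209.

September 26, 2209

September 1, 2209 is a Friday.
The first Tuesday is therefore September 5 (4 days later).
The fourth Tuesday is 5 + 3×7 = September 26.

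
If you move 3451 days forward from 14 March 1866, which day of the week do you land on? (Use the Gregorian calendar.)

Wednesday

Mar 14, 1866 is a Wednesday.
3451 mod 7 = 0, so 3451 days after a Wednesday is Wednesday + 0 = Wednesday.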